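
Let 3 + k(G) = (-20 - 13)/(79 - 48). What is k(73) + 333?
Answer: 10197/31 ≈ 328.94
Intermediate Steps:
k(G) = -126/31 (k(G) = -3 + (-20 - 13)/(79 - 48) = -3 - 33/31 = -126/31)
k(73) + 333 = -126/31 + 333 = 10197/31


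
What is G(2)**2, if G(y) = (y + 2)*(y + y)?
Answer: 256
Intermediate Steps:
G(y) = 2*y*(2 + y) (G(y) = (2 + y)*(2*y) = 2*y*(2 + y))
G(2)**2 = (2*2*(2 + 2))**2 = (2*2*4)**2 = 16**2 = 256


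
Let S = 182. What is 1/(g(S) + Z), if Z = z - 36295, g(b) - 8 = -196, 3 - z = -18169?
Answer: -1/18311 ≈ -5.4612e-5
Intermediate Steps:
z = 18172 (z = 3 - 1*(-18169) = 3 + 18169 = 18172)
g(b) = -188 (g(b) = 8 - 196 = -188)
Z = -18123 (Z = 18172 - 36295 = -18123)
1/(g(S) + Z) = 1/(-188 - 18123) = 1/(-18311) = -1/18311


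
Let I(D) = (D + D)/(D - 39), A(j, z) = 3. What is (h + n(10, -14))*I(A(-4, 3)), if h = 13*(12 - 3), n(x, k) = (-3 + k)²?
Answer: -203/3 ≈ -67.667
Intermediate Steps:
I(D) = 2*D/(-39 + D) (I(D) = (2*D)/(-39 + D) = 2*D/(-39 + D))
h = 117 (h = 13*9 = 117)
(h + n(10, -14))*I(A(-4, 3)) = (117 + (-3 - 14)²)*(2*3/(-39 + 3)) = (117 + (-17)²)*(2*3/(-36)) = (117 + 289)*(2*3*(-1/36)) = 406*(-⅙) = -203/3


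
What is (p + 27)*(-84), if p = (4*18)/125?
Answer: -289548/125 ≈ -2316.4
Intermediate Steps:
p = 72/125 (p = 72*(1/125) = 72/125 ≈ 0.57600)
(p + 27)*(-84) = (72/125 + 27)*(-84) = (3447/125)*(-84) = -289548/125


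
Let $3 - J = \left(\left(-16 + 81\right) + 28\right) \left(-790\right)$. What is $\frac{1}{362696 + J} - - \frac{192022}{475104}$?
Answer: $\frac{41877259411}{103612818288} \approx 0.40417$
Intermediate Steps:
$J = 73473$ ($J = 3 - \left(\left(-16 + 81\right) + 28\right) \left(-790\right) = 3 - \left(65 + 28\right) \left(-790\right) = 3 - 93 \left(-790\right) = 3 - -73470 = 3 + 73470 = 73473$)
$\frac{1}{362696 + J} - - \frac{192022}{475104} = \frac{1}{362696 + 73473} - - \frac{192022}{475104} = \frac{1}{436169} - \left(-192022\right) \frac{1}{475104} = \frac{1}{436169} - - \frac{96011}{237552} = \frac{1}{436169} + \frac{96011}{237552} = \frac{41877259411}{103612818288}$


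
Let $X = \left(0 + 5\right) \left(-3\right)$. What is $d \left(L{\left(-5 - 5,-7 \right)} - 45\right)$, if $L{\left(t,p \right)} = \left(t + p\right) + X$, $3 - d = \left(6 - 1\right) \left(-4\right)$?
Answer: $-1771$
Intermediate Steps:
$d = 23$ ($d = 3 - \left(6 - 1\right) \left(-4\right) = 3 - 5 \left(-4\right) = 3 - -20 = 3 + 20 = 23$)
$X = -15$ ($X = 5 \left(-3\right) = -15$)
$L{\left(t,p \right)} = -15 + p + t$ ($L{\left(t,p \right)} = \left(t + p\right) - 15 = \left(p + t\right) - 15 = -15 + p + t$)
$d \left(L{\left(-5 - 5,-7 \right)} - 45\right) = 23 \left(\left(-15 - 7 - 10\right) - 45\right) = 23 \left(-32 - 45\right) = 23 \left(-77\right) = -1771$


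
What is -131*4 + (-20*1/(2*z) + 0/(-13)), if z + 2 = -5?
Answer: -3658/7 ≈ -522.57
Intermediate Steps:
z = -7 (z = -2 - 5 = -7)
-131*4 + (-20*1/(2*z) + 0/(-13)) = -131*4 + (-20/((-7*2)) + 0/(-13)) = -524 + (-20/(-14) + 0*(-1/13)) = -524 + (-20*(-1/14) + 0) = -524 + (10/7 + 0) = -524 + 10/7 = -3658/7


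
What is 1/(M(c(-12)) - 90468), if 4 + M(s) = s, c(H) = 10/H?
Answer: -6/542837 ≈ -1.1053e-5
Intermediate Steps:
M(s) = -4 + s
1/(M(c(-12)) - 90468) = 1/((-4 + 10/(-12)) - 90468) = 1/((-4 + 10*(-1/12)) - 90468) = 1/((-4 - ⅚) - 90468) = 1/(-29/6 - 90468) = 1/(-542837/6) = -6/542837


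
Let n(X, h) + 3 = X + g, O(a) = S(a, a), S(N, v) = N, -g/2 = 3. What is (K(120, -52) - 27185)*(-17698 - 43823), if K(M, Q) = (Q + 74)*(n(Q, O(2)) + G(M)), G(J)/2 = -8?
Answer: 1776664959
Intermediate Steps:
g = -6 (g = -2*3 = -6)
G(J) = -16 (G(J) = 2*(-8) = -16)
O(a) = a
n(X, h) = -9 + X (n(X, h) = -3 + (X - 6) = -3 + (-6 + X) = -9 + X)
K(M, Q) = (-25 + Q)*(74 + Q) (K(M, Q) = (Q + 74)*((-9 + Q) - 16) = (74 + Q)*(-25 + Q) = (-25 + Q)*(74 + Q))
(K(120, -52) - 27185)*(-17698 - 43823) = ((-1850 + (-52)**2 + 49*(-52)) - 27185)*(-17698 - 43823) = ((-1850 + 2704 - 2548) - 27185)*(-61521) = (-1694 - 27185)*(-61521) = -28879*(-61521) = 1776664959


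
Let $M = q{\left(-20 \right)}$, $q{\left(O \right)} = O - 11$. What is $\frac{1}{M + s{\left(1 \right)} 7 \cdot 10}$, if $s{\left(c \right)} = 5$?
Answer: $\frac{1}{319} \approx 0.0031348$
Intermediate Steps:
$q{\left(O \right)} = -11 + O$
$M = -31$ ($M = -11 - 20 = -31$)
$\frac{1}{M + s{\left(1 \right)} 7 \cdot 10} = \frac{1}{-31 + 5 \cdot 7 \cdot 10} = \frac{1}{-31 + 35 \cdot 10} = \frac{1}{-31 + 350} = \frac{1}{319}$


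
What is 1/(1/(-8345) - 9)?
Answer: -8345/75106 ≈ -0.11111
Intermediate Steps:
1/(1/(-8345) - 9) = 1/(-1/8345 - 9) = 1/(-75106/8345) = -8345/75106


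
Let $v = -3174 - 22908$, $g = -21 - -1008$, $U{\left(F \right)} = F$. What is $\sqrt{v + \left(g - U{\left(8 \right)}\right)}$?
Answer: $i \sqrt{25103} \approx 158.44 i$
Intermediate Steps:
$g = 987$ ($g = -21 + 1008 = 987$)
$v = -26082$ ($v = -3174 - 22908 = -26082$)
$\sqrt{v + \left(g - U{\left(8 \right)}\right)} = \sqrt{-26082 + \left(987 - 8\right)} = \sqrt{-26082 + 979} = \sqrt{-25103} = i \sqrt{25103}$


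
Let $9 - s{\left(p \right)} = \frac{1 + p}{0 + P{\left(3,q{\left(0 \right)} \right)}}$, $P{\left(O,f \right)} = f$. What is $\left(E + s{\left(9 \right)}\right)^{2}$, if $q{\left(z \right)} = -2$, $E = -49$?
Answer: $1225$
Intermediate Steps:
$s{\left(p \right)} = \frac{19}{2} + \frac{p}{2}$ ($s{\left(p \right)} = 9 - \frac{1 + p}{0 - 2} = 9 - \frac{1 + p}{-2} = 9 - \left(1 + p\right) \left(- \frac{1}{2}\right) = 9 - \left(- \frac{1}{2} - \frac{p}{2}\right) = 9 + \left(\frac{1}{2} + \frac{p}{2}\right) = \frac{19}{2} + \frac{p}{2}$)
$\left(E + s{\left(9 \right)}\right)^{2} = \left(-49 + \left(\frac{19}{2} + \frac{1}{2} \cdot 9\right)\right)^{2} = \left(-49 + \left(\frac{19}{2} + \frac{9}{2}\right)\right)^{2} = \left(-49 + 14\right)^{2} = \left(-35\right)^{2} = 1225$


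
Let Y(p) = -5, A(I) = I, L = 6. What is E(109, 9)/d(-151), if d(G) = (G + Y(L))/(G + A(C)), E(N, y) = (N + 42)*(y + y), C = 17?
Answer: 30351/13 ≈ 2334.7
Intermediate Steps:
E(N, y) = 2*y*(42 + N) (E(N, y) = (42 + N)*(2*y) = 2*y*(42 + N))
d(G) = (-5 + G)/(17 + G) (d(G) = (G - 5)/(G + 17) = (-5 + G)/(17 + G))
E(109, 9)/d(-151) = (2*9*(42 + 109))/(((-5 - 151)/(17 - 151))) = (2*9*151)/((-156/(-134))) = 2718/((-1/134*(-156))) = 2718/(78/67) = 2718*(67/78) = 30351/13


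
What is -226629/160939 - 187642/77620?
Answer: -23894929409/6246042590 ≈ -3.8256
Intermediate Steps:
-226629/160939 - 187642/77620 = -226629*1/160939 - 187642*1/77620 = -226629/160939 - 93821/38810 = -23894929409/6246042590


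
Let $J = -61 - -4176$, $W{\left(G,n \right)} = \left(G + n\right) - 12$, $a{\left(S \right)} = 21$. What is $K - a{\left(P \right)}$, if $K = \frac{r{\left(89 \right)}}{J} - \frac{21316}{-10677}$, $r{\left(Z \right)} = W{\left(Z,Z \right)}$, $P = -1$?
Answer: $- \frac{833165233}{43935855} \approx -18.963$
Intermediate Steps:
$W{\left(G,n \right)} = -12 + G + n$
$r{\left(Z \right)} = -12 + 2 Z$ ($r{\left(Z \right)} = -12 + Z + Z = -12 + 2 Z$)
$J = 4115$ ($J = -61 + 4176 = 4115$)
$K = \frac{89487722}{43935855}$ ($K = \frac{-12 + 2 \cdot 89}{4115} - \frac{21316}{-10677} = \left(-12 + 178\right) \frac{1}{4115} - - \frac{21316}{10677} = 166 \cdot \frac{1}{4115} + \frac{21316}{10677} = \frac{166}{4115} + \frac{21316}{10677} = \frac{89487722}{43935855} \approx 2.0368$)
$K - a{\left(P \right)} = \frac{89487722}{43935855} - 21 = - \frac{833165233}{43935855}$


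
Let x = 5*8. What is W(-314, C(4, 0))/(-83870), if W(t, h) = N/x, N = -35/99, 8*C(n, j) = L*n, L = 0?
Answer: 7/66425040 ≈ 1.0538e-7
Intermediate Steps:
C(n, j) = 0 (C(n, j) = (0*n)/8 = (⅛)*0 = 0)
N = -35/99 (N = -35*1/99 = -35/99 ≈ -0.35354)
x = 40
W(t, h) = -7/792 (W(t, h) = -35/99/40 = -35/99*1/40 = -7/792)
W(-314, C(4, 0))/(-83870) = -7/792/(-83870) = -7/792*(-1/83870) = 7/66425040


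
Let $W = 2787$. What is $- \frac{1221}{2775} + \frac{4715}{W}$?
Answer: $\frac{87218}{69675} \approx 1.2518$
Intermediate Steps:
$- \frac{1221}{2775} + \frac{4715}{W} = - \frac{1221}{2775} + \frac{4715}{2787} = \left(-1221\right) \frac{1}{2775} + 4715 \cdot \frac{1}{2787} = - \frac{11}{25} + \frac{4715}{2787} = \frac{87218}{69675}$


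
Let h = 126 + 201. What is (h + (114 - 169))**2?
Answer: 73984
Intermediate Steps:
h = 327
(h + (114 - 169))**2 = (327 + (114 - 169))**2 = (327 - 55)**2 = 272**2 = 73984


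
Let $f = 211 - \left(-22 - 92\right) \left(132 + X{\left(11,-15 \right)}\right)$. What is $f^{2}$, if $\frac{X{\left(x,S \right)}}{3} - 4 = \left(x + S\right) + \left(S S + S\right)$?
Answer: $7582752241$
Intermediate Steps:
$X{\left(x,S \right)} = 12 + 3 x + 3 S^{2} + 6 S$ ($X{\left(x,S \right)} = 12 + 3 \left(\left(x + S\right) + \left(S S + S\right)\right) = 12 + 3 \left(\left(S + x\right) + \left(S^{2} + S\right)\right) = 12 + 3 \left(\left(S + x\right) + \left(S + S^{2}\right)\right) = 12 + 3 \left(x + S^{2} + 2 S\right) = 12 + \left(3 x + 3 S^{2} + 6 S\right) = 12 + 3 x + 3 S^{2} + 6 S$)
$f = 87079$ ($f = 211 - \left(-22 - 92\right) \left(132 + \left(12 + 3 \cdot 11 + 3 \left(-15\right)^{2} + 6 \left(-15\right)\right)\right) = 211 - - 114 \left(132 + \left(12 + 33 + 3 \cdot 225 - 90\right)\right) = 211 - - 114 \left(132 + \left(12 + 33 + 675 - 90\right)\right) = 211 - - 114 \left(132 + 630\right) = 211 - \left(-114\right) 762 = 211 - -86868 = 211 + 86868 = 87079$)
$f^{2} = 87079^{2} = 7582752241$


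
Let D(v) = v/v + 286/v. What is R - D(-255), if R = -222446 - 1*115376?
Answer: -86144579/255 ≈ -3.3782e+5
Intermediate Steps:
D(v) = 1 + 286/v
R = -337822 (R = -222446 - 115376 = -337822)
R - D(-255) = -337822 - (286 - 255)/(-255) = -337822 - (-1)*31/255 = -337822 - 1*(-31/255) = -337822 + 31/255 = -86144579/255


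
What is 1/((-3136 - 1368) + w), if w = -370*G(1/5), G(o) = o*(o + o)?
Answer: -5/22668 ≈ -0.00022058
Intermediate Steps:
G(o) = 2*o**2 (G(o) = o*(2*o) = 2*o**2)
w = -148/5 (w = -740*(1/5)**2 = -740/25 = -370*2/25 = -148/5 ≈ -29.600)
1/((-3136 - 1368) + w) = 1/((-3136 - 1368) - 148/5) = 1/(-4504 - 148/5) = 1/(-22668/5) = -5/22668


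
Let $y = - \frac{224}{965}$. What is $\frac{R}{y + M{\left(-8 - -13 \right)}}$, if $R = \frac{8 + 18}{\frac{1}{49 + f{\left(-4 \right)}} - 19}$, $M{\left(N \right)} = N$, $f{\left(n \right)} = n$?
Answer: $- \frac{564525}{1964627} \approx -0.28734$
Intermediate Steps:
$y = - \frac{224}{965}$ ($y = \left(-224\right) \frac{1}{965} = - \frac{224}{965} \approx -0.23212$)
$R = - \frac{585}{427}$ ($R = \frac{8 + 18}{\frac{1}{49 - 4} - 19} = \frac{26}{\frac{1}{45} - 19} = \frac{26}{- \frac{854}{45}} = 26 \left(- \frac{45}{854}\right) = - \frac{585}{427} \approx -1.37$)
$\frac{R}{y + M{\left(-8 - -13 \right)}} = - \frac{585}{427 \left(- \frac{224}{965} - -5\right)} = - \frac{585}{427 \left(- \frac{224}{965} + \left(-8 + 13\right)\right)} = - \frac{585}{427 \left(- \frac{224}{965} + 5\right)} = - \frac{585}{427 \cdot \frac{4601}{965}} = \left(- \frac{585}{427}\right) \frac{965}{4601} = - \frac{564525}{1964627}$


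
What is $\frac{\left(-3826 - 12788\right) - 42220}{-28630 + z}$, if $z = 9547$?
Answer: $\frac{58834}{19083} \approx 3.0831$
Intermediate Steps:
$\frac{\left(-3826 - 12788\right) - 42220}{-28630 + z} = \frac{\left(-3826 - 12788\right) - 42220}{-28630 + 9547} = \frac{\left(-3826 - 12788\right) - 42220}{-19083} = \left(-16614 - 42220\right) \left(- \frac{1}{19083}\right) = \left(-58834\right) \left(- \frac{1}{19083}\right) = \frac{58834}{19083}$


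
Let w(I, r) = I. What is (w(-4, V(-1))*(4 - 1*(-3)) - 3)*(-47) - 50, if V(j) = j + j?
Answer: 1407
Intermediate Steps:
V(j) = 2*j
(w(-4, V(-1))*(4 - 1*(-3)) - 3)*(-47) - 50 = (-4*(4 - 1*(-3)) - 3)*(-47) - 50 = (-4*(4 + 3) - 3)*(-47) - 50 = (-4*7 - 3)*(-47) - 50 = (-28 - 3)*(-47) - 50 = -31*(-47) - 50 = 1457 - 50 = 1407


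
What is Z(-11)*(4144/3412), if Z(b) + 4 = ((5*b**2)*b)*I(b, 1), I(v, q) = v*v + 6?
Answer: -875615804/853 ≈ -1.0265e+6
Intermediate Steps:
I(v, q) = 6 + v**2 (I(v, q) = v**2 + 6 = 6 + v**2)
Z(b) = -4 + 5*b**3*(6 + b**2) (Z(b) = -4 + ((5*b**2)*b)*(6 + b**2) = -4 + (5*b**3)*(6 + b**2) = -4 + 5*b**3*(6 + b**2))
Z(-11)*(4144/3412) = (-4 + 5*(-11)**3*(6 + (-11)**2))*(4144/3412) = (-4 + 5*(-1331)*(6 + 121))*(4144*(1/3412)) = (-4 + 5*(-1331)*127)*(1036/853) = (-4 - 845185)*(1036/853) = -845189*1036/853 = -875615804/853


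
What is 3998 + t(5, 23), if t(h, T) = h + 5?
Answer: 4008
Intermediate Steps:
t(h, T) = 5 + h
3998 + t(5, 23) = 3998 + (5 + 5) = 3998 + 10 = 4008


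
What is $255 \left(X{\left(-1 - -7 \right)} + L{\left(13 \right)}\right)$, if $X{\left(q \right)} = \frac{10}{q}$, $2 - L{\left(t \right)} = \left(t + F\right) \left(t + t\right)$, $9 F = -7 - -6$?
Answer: $- \frac{253555}{3} \approx -84518.0$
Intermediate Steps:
$F = - \frac{1}{9}$ ($F = \frac{-7 - -6}{9} = \frac{-7 + 6}{9} = \frac{1}{9} \left(-1\right) = - \frac{1}{9} \approx -0.11111$)
$L{\left(t \right)} = 2 - 2 t \left(- \frac{1}{9} + t\right)$ ($L{\left(t \right)} = 2 - \left(t - \frac{1}{9}\right) \left(t + t\right) = 2 - \left(- \frac{1}{9} + t\right) 2 t = 2 - 2 t \left(- \frac{1}{9} + t\right)$)
$255 \left(X{\left(-1 - -7 \right)} + L{\left(13 \right)}\right) = 255 \left(\frac{10}{-1 - -7} + \left(2 - 2 \cdot 13^{2} + \frac{2}{9} \cdot 13\right)\right) = 255 \left(\frac{10}{-1 + 7} + \left(2 - 338 + \frac{26}{9}\right)\right) = 255 \left(\frac{10}{6} + \left(2 - 338 + \frac{26}{9}\right)\right) = 255 \left(10 \cdot \frac{1}{6} - \frac{2998}{9}\right) = 255 \left(\frac{5}{3} - \frac{2998}{9}\right) = 255 \left(- \frac{2983}{9}\right) = - \frac{253555}{3}$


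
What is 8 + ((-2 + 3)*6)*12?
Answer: 80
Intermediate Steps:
8 + ((-2 + 3)*6)*12 = 8 + (1*6)*12 = 8 + 6*12 = 8 + 72 = 80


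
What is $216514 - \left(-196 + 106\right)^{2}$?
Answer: $208414$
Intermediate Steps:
$216514 - \left(-196 + 106\right)^{2} = 216514 - \left(-90\right)^{2} = 216514 - 8100 = 208414$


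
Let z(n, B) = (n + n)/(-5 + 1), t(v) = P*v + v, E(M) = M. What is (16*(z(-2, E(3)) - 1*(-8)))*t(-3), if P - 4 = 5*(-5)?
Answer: 8640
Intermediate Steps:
P = -21 (P = 4 + 5*(-5) = 4 - 25 = -21)
t(v) = -20*v (t(v) = -21*v + v = -20*v)
z(n, B) = -n/2 (z(n, B) = (2*n)/(-4) = (2*n)*(-1/4) = -n/2)
(16*(z(-2, E(3)) - 1*(-8)))*t(-3) = (16*(-1/2*(-2) - 1*(-8)))*(-20*(-3)) = (16*(1 + 8))*60 = (16*9)*60 = 144*60 = 8640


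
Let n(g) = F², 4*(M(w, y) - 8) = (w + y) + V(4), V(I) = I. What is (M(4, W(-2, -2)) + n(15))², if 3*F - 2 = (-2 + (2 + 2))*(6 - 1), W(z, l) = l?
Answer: 2601/4 ≈ 650.25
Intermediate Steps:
F = 4 (F = ⅔ + ((-2 + (2 + 2))*(6 - 1))/3 = ⅔ + ((-2 + 4)*5)/3 = ⅔ + (2*5)/3 = ⅔ + (⅓)*10 = ⅔ + 10/3 = 4)
M(w, y) = 9 + w/4 + y/4 (M(w, y) = 8 + ((w + y) + 4)/4 = 8 + (4 + w + y)/4 = 8 + (1 + w/4 + y/4) = 9 + w/4 + y/4)
n(g) = 16 (n(g) = 4² = 16)
(M(4, W(-2, -2)) + n(15))² = ((9 + (¼)*4 + (¼)*(-2)) + 16)² = ((9 + 1 - ½) + 16)² = (19/2 + 16)² = (51/2)² = 2601/4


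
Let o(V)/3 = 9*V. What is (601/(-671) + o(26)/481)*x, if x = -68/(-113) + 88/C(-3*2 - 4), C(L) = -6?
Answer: -66737696/8416353 ≈ -7.9295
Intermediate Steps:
o(V) = 27*V (o(V) = 3*(9*V) = 27*V)
x = -4768/339 (x = -68/(-113) + 88/(-6) = -68*(-1/113) + 88*(-1/6) = 68/113 - 44/3 = -4768/339 ≈ -14.065)
(601/(-671) + o(26)/481)*x = (601/(-671) + (27*26)/481)*(-4768/339) = (601*(-1/671) + 702*(1/481))*(-4768/339) = (-601/671 + 54/37)*(-4768/339) = (13997/24827)*(-4768/339) = -66737696/8416353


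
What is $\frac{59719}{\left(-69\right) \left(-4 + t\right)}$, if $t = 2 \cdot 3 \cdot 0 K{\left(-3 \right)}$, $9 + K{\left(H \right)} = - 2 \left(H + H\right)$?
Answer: $\frac{59719}{276} \approx 216.37$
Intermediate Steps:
$K{\left(H \right)} = -9 - 4 H$ ($K{\left(H \right)} = -9 - 2 \left(H + H\right) = -9 - 2 \cdot 2 H = -9 - 4 H$)
$t = 0$ ($t = 2 \cdot 3 \cdot 0 \left(-9 - -12\right) = 6 \cdot 0 \left(-9 + 12\right) = 0 \cdot 3 = 0$)
$\frac{59719}{\left(-69\right) \left(-4 + t\right)} = \frac{59719}{\left(-69\right) \left(-4 + 0\right)} = \frac{59719}{\left(-69\right) \left(-4\right)} = \frac{59719}{276}$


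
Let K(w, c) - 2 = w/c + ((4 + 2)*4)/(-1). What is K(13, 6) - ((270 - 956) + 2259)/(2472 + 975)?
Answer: -139877/6894 ≈ -20.290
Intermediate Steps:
K(w, c) = -22 + w/c (K(w, c) = 2 + (w/c + ((4 + 2)*4)/(-1)) = 2 + (w/c + (6*4)*(-1)) = 2 + (w/c + 24*(-1)) = 2 + (w/c - 24) = 2 + (-24 + w/c) = -22 + w/c)
K(13, 6) - ((270 - 956) + 2259)/(2472 + 975) = (-22 + 13/6) - ((270 - 956) + 2259)/(2472 + 975) = (-22 + 13*(⅙)) - (-686 + 2259)/3447 = (-22 + 13/6) - 1573/3447 = -119/6 - 1*1573/3447 = -119/6 - 1573/3447 = -139877/6894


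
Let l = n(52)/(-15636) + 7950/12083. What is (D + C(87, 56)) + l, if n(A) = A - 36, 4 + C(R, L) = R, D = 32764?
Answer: 1551475214827/47232447 ≈ 32848.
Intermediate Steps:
C(R, L) = -4 + R
n(A) = -36 + A
l = 31028218/47232447 (l = (-36 + 52)/(-15636) + 7950/12083 = 16*(-1/15636) + 7950*(1/12083) = -4/3909 + 7950/12083 = 31028218/47232447 ≈ 0.65693)
(D + C(87, 56)) + l = (32764 + (-4 + 87)) + 31028218/47232447 = (32764 + 83) + 31028218/47232447 = 32847 + 31028218/47232447 = 1551475214827/47232447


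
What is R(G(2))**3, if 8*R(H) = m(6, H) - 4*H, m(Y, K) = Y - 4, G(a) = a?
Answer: -27/64 ≈ -0.42188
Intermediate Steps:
m(Y, K) = -4 + Y
R(H) = 1/4 - H/2 (R(H) = ((-4 + 6) - 4*H)/8 = (2 - 4*H)/8 = 1/4 - H/2)
R(G(2))**3 = (1/4 - 1/2*2)**3 = (1/4 - 1)**3 = (-3/4)**3 = -27/64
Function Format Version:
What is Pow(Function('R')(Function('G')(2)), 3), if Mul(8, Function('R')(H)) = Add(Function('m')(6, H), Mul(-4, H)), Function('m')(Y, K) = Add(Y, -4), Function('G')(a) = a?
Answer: Rational(-27, 64) ≈ -0.42188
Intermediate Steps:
Function('m')(Y, K) = Add(-4, Y)
Function('R')(H) = Add(Rational(1, 4), Mul(Rational(-1, 2), H)) (Function('R')(H) = Mul(Rational(1, 8), Add(Add(-4, 6), Mul(-4, H))) = Mul(Rational(1, 8), Add(2, Mul(-4, H))) = Add(Rational(1, 4), Mul(Rational(-1, 2), H)))
Pow(Function('R')(Function('G')(2)), 3) = Pow(Add(Rational(1, 4), Mul(Rational(-1, 2), 2)), 3) = Pow(Add(Rational(1, 4), -1), 3) = Pow(Rational(-3, 4), 3) = Rational(-27, 64)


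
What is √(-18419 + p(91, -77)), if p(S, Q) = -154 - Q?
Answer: 136*I ≈ 136.0*I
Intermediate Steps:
√(-18419 + p(91, -77)) = √(-18419 + (-154 - 1*(-77))) = √(-18419 + (-154 + 77)) = √(-18419 - 77) = √(-18496) = 136*I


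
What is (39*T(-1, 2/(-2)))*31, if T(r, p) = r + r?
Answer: -2418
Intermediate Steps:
T(r, p) = 2*r
(39*T(-1, 2/(-2)))*31 = (39*(2*(-1)))*31 = (39*(-2))*31 = -78*31 = -2418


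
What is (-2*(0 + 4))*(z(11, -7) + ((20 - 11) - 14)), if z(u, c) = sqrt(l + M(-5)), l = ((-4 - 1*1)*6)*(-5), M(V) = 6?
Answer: 40 - 16*sqrt(39) ≈ -59.920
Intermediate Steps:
l = 150 (l = ((-4 - 1)*6)*(-5) = -5*6*(-5) = -30*(-5) = 150)
z(u, c) = 2*sqrt(39) (z(u, c) = sqrt(150 + 6) = sqrt(156) = 2*sqrt(39))
(-2*(0 + 4))*(z(11, -7) + ((20 - 11) - 14)) = (-2*(0 + 4))*(2*sqrt(39) + ((20 - 11) - 14)) = (-2*4)*(2*sqrt(39) + (9 - 14)) = -8*(2*sqrt(39) - 5) = -8*(-5 + 2*sqrt(39)) = 40 - 16*sqrt(39)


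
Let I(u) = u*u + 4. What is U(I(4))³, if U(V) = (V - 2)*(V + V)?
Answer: 373248000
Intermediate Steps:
I(u) = 4 + u² (I(u) = u² + 4 = 4 + u²)
U(V) = 2*V*(-2 + V) (U(V) = (-2 + V)*(2*V) = 2*V*(-2 + V))
U(I(4))³ = (2*(4 + 4²)*(-2 + (4 + 4²)))³ = (2*(4 + 16)*(-2 + (4 + 16)))³ = (2*20*(-2 + 20))³ = (2*20*18)³ = 720³ = 373248000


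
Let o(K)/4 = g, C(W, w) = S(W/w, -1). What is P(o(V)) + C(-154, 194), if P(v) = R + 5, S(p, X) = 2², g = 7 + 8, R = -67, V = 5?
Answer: -58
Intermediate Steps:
g = 15
S(p, X) = 4
C(W, w) = 4
o(K) = 60 (o(K) = 4*15 = 60)
P(v) = -62 (P(v) = -67 + 5 = -62)
P(o(V)) + C(-154, 194) = -62 + 4 = -58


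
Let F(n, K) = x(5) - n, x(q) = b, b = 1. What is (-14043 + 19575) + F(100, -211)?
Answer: 5433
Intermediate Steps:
x(q) = 1
F(n, K) = 1 - n
(-14043 + 19575) + F(100, -211) = (-14043 + 19575) + (1 - 1*100) = 5532 + (1 - 100) = 5532 - 99 = 5433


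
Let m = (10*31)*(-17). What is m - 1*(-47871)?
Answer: 42601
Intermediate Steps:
m = -5270 (m = 310*(-17) = -5270)
m - 1*(-47871) = -5270 - 1*(-47871) = -5270 + 47871 = 42601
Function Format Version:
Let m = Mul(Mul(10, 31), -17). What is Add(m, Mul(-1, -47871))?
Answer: 42601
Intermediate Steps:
m = -5270 (m = Mul(310, -17) = -5270)
Add(m, Mul(-1, -47871)) = Add(-5270, Mul(-1, -47871)) = Add(-5270, 47871) = 42601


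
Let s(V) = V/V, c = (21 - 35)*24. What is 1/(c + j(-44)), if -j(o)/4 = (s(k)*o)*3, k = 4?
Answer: 1/192 ≈ 0.0052083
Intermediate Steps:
c = -336 (c = -14*24 = -336)
s(V) = 1
j(o) = -12*o (j(o) = -4*1*o*3 = -4*o*3 = -12*o)
1/(c + j(-44)) = 1/(-336 - 12*(-44)) = 1/(-336 + 528) = 1/192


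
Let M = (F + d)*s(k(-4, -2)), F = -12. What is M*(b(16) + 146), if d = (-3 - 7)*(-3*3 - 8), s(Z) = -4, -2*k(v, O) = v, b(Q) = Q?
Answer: -102384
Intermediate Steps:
k(v, O) = -v/2
d = 170 (d = -10*(-9 - 8) = -10*(-17) = 170)
M = -632 (M = (-12 + 170)*(-4) = 158*(-4) = -632)
M*(b(16) + 146) = -632*(16 + 146) = -632*162 = -102384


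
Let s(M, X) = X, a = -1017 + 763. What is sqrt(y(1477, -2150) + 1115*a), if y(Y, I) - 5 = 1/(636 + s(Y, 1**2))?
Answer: 4*I*sqrt(146576287)/91 ≈ 532.17*I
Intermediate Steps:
a = -254
y(Y, I) = 3186/637 (y(Y, I) = 5 + 1/(636 + 1**2) = 5 + 1/(636 + 1) = 5 + 1/637 = 3186/637)
sqrt(y(1477, -2150) + 1115*a) = sqrt(3186/637 + 1115*(-254)) = sqrt(3186/637 - 283210) = sqrt(-180401584/637) = 4*I*sqrt(146576287)/91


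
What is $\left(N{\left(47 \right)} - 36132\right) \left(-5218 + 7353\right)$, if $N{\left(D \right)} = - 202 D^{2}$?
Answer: $-1029817250$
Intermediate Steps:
$\left(N{\left(47 \right)} - 36132\right) \left(-5218 + 7353\right) = \left(- 202 \cdot 47^{2} - 36132\right) \left(-5218 + 7353\right) = \left(\left(-202\right) 2209 - 36132\right) 2135 = \left(-446218 - 36132\right) 2135 = \left(-482350\right) 2135 = -1029817250$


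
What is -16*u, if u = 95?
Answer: -1520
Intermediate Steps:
-16*u = -16*95 = -1520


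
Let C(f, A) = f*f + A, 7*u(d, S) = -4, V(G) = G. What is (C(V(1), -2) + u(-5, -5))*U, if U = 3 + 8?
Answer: -121/7 ≈ -17.286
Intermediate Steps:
u(d, S) = -4/7 (u(d, S) = (⅐)*(-4) = -4/7)
U = 11
C(f, A) = A + f² (C(f, A) = f² + A = A + f²)
(C(V(1), -2) + u(-5, -5))*U = ((-2 + 1²) - 4/7)*11 = ((-2 + 1) - 4/7)*11 = (-1 - 4/7)*11 = -11/7*11 = -121/7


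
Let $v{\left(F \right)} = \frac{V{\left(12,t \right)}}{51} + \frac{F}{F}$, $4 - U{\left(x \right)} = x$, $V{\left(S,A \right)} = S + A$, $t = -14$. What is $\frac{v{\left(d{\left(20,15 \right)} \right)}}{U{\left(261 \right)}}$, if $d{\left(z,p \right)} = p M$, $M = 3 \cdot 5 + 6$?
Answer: $- \frac{49}{13107} \approx -0.0037385$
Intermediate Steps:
$M = 21$ ($M = 15 + 6 = 21$)
$V{\left(S,A \right)} = A + S$
$d{\left(z,p \right)} = 21 p$ ($d{\left(z,p \right)} = p 21 = 21 p$)
$U{\left(x \right)} = 4 - x$
$v{\left(F \right)} = \frac{49}{51}$ ($v{\left(F \right)} = \frac{-14 + 12}{51} + \frac{F}{F} = \left(-2\right) \frac{1}{51} + 1 = - \frac{2}{51} + 1 = \frac{49}{51}$)
$\frac{v{\left(d{\left(20,15 \right)} \right)}}{U{\left(261 \right)}} = \frac{49}{51 \left(4 - 261\right)} = \frac{49}{51 \left(-257\right)} = \frac{49}{51} \left(- \frac{1}{257}\right) = - \frac{49}{13107}$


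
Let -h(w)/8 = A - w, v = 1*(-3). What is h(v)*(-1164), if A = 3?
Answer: 55872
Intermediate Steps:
v = -3
h(w) = -24 + 8*w (h(w) = -8*(3 - w) = -24 + 8*w)
h(v)*(-1164) = (-24 + 8*(-3))*(-1164) = (-24 - 24)*(-1164) = -48*(-1164) = 55872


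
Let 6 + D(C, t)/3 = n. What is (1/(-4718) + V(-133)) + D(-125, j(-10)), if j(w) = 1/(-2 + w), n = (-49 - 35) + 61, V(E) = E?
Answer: -1037961/4718 ≈ -220.00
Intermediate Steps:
n = -23 (n = -84 + 61 = -23)
D(C, t) = -87 (D(C, t) = -18 + 3*(-23) = -18 - 69 = -87)
(1/(-4718) + V(-133)) + D(-125, j(-10)) = (1/(-4718) - 133) - 87 = (-1/4718 - 133) - 87 = -627495/4718 - 87 = -1037961/4718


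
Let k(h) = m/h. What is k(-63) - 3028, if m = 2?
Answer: -190766/63 ≈ -3028.0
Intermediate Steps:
k(h) = 2/h
k(-63) - 3028 = 2/(-63) - 3028 = 2*(-1/63) - 3028 = -2/63 - 3028 = -190766/63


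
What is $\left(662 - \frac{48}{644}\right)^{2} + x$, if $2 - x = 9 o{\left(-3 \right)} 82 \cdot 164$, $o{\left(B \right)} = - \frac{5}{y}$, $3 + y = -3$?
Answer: $\frac{8742824682}{25921} \approx 3.3729 \cdot 10^{5}$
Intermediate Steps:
$y = -6$ ($y = -3 - 3 = -6$)
$o{\left(B \right)} = \frac{5}{6}$ ($o{\left(B \right)} = - \frac{5}{-6} = \left(-5\right) \left(- \frac{1}{6}\right) = \frac{5}{6}$)
$x = -100858$ ($x = 2 - 9 \cdot \frac{5}{6} \cdot 82 \cdot 164 = 2 - \frac{15}{2} \cdot 82 \cdot 164 = 2 - 615 \cdot 164 = 2 - 100860 = -100858$)
$\left(662 - \frac{48}{644}\right)^{2} + x = \left(662 - \frac{48}{644}\right)^{2} - 100858 = \left(662 - \frac{12}{161}\right)^{2} - 100858 = \left(\frac{106570}{161}\right)^{2} - 100858 = \frac{11357164900}{25921} - 100858 = \frac{8742824682}{25921}$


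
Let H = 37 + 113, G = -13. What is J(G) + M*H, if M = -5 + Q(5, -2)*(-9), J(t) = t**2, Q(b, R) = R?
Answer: 2119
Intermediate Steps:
H = 150
M = 13 (M = -5 - 2*(-9) = -5 + 18 = 13)
J(G) + M*H = (-13)**2 + 13*150 = 169 + 1950 = 2119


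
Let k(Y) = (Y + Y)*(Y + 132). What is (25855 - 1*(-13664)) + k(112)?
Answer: 94175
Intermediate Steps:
k(Y) = 2*Y*(132 + Y) (k(Y) = (2*Y)*(132 + Y) = 2*Y*(132 + Y))
(25855 - 1*(-13664)) + k(112) = (25855 - 1*(-13664)) + 2*112*(132 + 112) = (25855 + 13664) + 2*112*244 = 39519 + 54656 = 94175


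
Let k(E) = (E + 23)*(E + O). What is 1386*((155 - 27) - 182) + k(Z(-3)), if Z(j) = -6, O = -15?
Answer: -75201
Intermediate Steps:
k(E) = (-15 + E)*(23 + E) (k(E) = (E + 23)*(E - 15) = (23 + E)*(-15 + E) = (-15 + E)*(23 + E))
1386*((155 - 27) - 182) + k(Z(-3)) = 1386*((155 - 27) - 182) + (-345 + (-6)² + 8*(-6)) = 1386*(128 - 182) + (-345 + 36 - 48) = 1386*(-54) - 357 = -74844 - 357 = -75201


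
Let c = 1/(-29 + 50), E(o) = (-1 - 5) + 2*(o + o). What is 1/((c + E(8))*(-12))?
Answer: -7/2188 ≈ -0.0031993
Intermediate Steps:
E(o) = -6 + 4*o (E(o) = -6 + 2*(2*o) = -6 + 4*o)
c = 1/21 ≈ 0.047619
1/((c + E(8))*(-12)) = 1/((1/21 + (-6 + 4*8))*(-12)) = 1/((1/21 + (-6 + 32))*(-12)) = 1/((1/21 + 26)*(-12)) = 1/((547/21)*(-12)) = 1/(-2188/7) = -7/2188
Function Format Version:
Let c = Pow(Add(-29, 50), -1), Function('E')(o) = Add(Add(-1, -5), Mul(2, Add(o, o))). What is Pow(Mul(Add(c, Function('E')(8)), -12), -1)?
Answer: Rational(-7, 2188) ≈ -0.0031993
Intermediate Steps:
Function('E')(o) = Add(-6, Mul(4, o)) (Function('E')(o) = Add(-6, Mul(2, Mul(2, o))) = Add(-6, Mul(4, o)))
c = Rational(1, 21) (c = Pow(21, -1) = Rational(1, 21) ≈ 0.047619)
Pow(Mul(Add(c, Function('E')(8)), -12), -1) = Pow(Mul(Add(Rational(1, 21), Add(-6, Mul(4, 8))), -12), -1) = Pow(Mul(Add(Rational(1, 21), Add(-6, 32)), -12), -1) = Pow(Mul(Add(Rational(1, 21), 26), -12), -1) = Pow(Mul(Rational(547, 21), -12), -1) = Pow(Rational(-2188, 7), -1) = Rational(-7, 2188)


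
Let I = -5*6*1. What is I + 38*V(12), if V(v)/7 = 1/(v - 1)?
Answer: -64/11 ≈ -5.8182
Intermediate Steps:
I = -30 (I = -30*1 = -30)
V(v) = 7/(-1 + v) (V(v) = 7/(v - 1) = 7/(-1 + v))
I + 38*V(12) = -30 + 38*(7/(-1 + 12)) = -30 + 38*(7/11) = -30 + 266/11 = -64/11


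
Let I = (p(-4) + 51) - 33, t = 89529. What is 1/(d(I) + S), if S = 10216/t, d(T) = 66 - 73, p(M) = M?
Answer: -89529/616487 ≈ -0.14522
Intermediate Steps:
I = 14 (I = (-4 + 51) - 33 = 47 - 33 = 14)
d(T) = -7
S = 10216/89529 ≈ 0.11411
1/(d(I) + S) = 1/(-7 + 10216/89529) = 1/(-616487/89529) = -89529/616487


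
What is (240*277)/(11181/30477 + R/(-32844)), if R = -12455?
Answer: 22181862790080/248939933 ≈ 89105.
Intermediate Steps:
(240*277)/(11181/30477 + R/(-32844)) = (240*277)/(11181/30477 - 12455/(-32844)) = 66480/(11181*(1/30477) - 12455*(-1/32844)) = 66480/(3727/10159 + 12455/32844) = 66480/(248939933/333662196) = 66480*(333662196/248939933) = 22181862790080/248939933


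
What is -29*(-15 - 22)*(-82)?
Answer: -87986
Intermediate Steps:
-29*(-15 - 22)*(-82) = -29*(-37)*(-82) = 1073*(-82) = -87986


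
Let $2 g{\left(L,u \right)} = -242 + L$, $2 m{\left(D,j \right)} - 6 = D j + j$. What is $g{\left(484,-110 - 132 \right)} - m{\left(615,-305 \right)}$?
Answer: $94058$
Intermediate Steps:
$m{\left(D,j \right)} = 3 + \frac{j}{2} + \frac{D j}{2}$ ($m{\left(D,j \right)} = 3 + \frac{D j + j}{2} = 3 + \frac{j + D j}{2} = 3 + \left(\frac{j}{2} + \frac{D j}{2}\right) = 3 + \frac{j}{2} + \frac{D j}{2}$)
$g{\left(L,u \right)} = -121 + \frac{L}{2}$ ($g{\left(L,u \right)} = \frac{-242 + L}{2} = -121 + \frac{L}{2}$)
$g{\left(484,-110 - 132 \right)} - m{\left(615,-305 \right)} = \left(-121 + \frac{1}{2} \cdot 484\right) - \left(3 + \frac{1}{2} \left(-305\right) + \frac{1}{2} \cdot 615 \left(-305\right)\right) = \left(-121 + 242\right) - \left(3 - \frac{305}{2} - \frac{187575}{2}\right) = 121 - -93937 = 121 + 93937 = 94058$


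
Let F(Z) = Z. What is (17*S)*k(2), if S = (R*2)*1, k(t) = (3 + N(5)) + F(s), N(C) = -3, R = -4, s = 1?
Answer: -136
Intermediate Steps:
k(t) = 1 (k(t) = (3 - 3) + 1 = 0 + 1 = 1)
S = -8 (S = -4*2*1 = -8*1 = -8)
(17*S)*k(2) = (17*(-8))*1 = -136*1 = -136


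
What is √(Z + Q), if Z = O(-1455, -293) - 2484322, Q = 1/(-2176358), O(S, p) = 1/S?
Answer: I*√24911194029428752871509770/3166600890 ≈ 1576.2*I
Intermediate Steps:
Q = -1/2176358 ≈ -4.5948e-7
Z = -3614688511/1455 (Z = 1/(-1455) - 2484322 = -1/1455 - 2484322 = -3614688511/1455 ≈ -2.4843e+6)
√(Z + Q) = √(-3614688511/1455 - 1/2176358) = √(-7866856258424393/3166600890) = I*√24911194029428752871509770/3166600890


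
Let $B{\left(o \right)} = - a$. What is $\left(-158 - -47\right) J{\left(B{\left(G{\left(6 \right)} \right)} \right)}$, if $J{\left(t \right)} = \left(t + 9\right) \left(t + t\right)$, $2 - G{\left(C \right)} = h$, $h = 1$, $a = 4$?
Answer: $4440$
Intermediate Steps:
$G{\left(C \right)} = 1$ ($G{\left(C \right)} = 2 - 1 = 1$)
$B{\left(o \right)} = -4$ ($B{\left(o \right)} = \left(-1\right) 4 = -4$)
$J{\left(t \right)} = 2 t \left(9 + t\right)$ ($J{\left(t \right)} = \left(9 + t\right) 2 t = 2 t \left(9 + t\right)$)
$\left(-158 - -47\right) J{\left(B{\left(G{\left(6 \right)} \right)} \right)} = \left(-158 - -47\right) 2 \left(-4\right) \left(9 - 4\right) = \left(-158 + 47\right) 2 \left(-4\right) 5 = \left(-111\right) \left(-40\right) = 4440$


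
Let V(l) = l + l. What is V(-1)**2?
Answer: 4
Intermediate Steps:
V(l) = 2*l
V(-1)**2 = (2*(-1))**2 = (-2)**2 = 4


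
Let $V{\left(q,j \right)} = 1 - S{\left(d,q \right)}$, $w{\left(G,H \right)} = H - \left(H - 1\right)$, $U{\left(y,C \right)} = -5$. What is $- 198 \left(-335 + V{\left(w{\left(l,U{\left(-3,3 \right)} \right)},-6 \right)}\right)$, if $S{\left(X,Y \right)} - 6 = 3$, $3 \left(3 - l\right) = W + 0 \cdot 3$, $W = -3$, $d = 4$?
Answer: $67914$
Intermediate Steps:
$l = 4$ ($l = 3 - \frac{-3 + 0 \cdot 3}{3} = 3 - \frac{-3 + 0}{3} = 3 - -1 = 3 + 1 = 4$)
$S{\left(X,Y \right)} = 9$ ($S{\left(X,Y \right)} = 6 + 3 = 9$)
$w{\left(G,H \right)} = 1$ ($w{\left(G,H \right)} = H - \left(-1 + H\right) = 1$)
$V{\left(q,j \right)} = -8$ ($V{\left(q,j \right)} = 1 - 9 = -8$)
$- 198 \left(-335 + V{\left(w{\left(l,U{\left(-3,3 \right)} \right)},-6 \right)}\right) = - 198 \left(-335 - 8\right) = \left(-198\right) \left(-343\right) = 67914$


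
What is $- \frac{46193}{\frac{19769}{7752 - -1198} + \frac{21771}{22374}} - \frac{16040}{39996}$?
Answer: $- \frac{2569265007925435}{176971761054} \approx -14518.0$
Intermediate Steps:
$- \frac{46193}{\frac{19769}{7752 - -1198} + \frac{21771}{22374}} - \frac{16040}{39996} = - \frac{46193}{\frac{19769}{7752 + 1198} + 21771 \cdot \frac{1}{22374}} - \frac{4010}{9999} = - \frac{46193}{\frac{19769}{8950} + \frac{2419}{2486}} - \frac{4010}{9999} = - \frac{46193}{\frac{17698946}{5562425}} - \frac{4010}{9999} = \left(-46193\right) \frac{5562425}{17698946} - \frac{4010}{9999} = - \frac{256945098025}{17698946} - \frac{4010}{9999} = - \frac{2569265007925435}{176971761054}$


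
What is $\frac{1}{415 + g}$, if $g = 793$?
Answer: $\frac{1}{1208} \approx 0.00082781$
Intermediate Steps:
$\frac{1}{415 + g} = \frac{1}{415 + 793} = \frac{1}{1208}$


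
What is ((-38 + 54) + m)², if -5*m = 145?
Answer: 169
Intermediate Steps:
m = -29 (m = -⅕*145 = -29)
((-38 + 54) + m)² = ((-38 + 54) - 29)² = (16 - 29)² = (-13)² = 169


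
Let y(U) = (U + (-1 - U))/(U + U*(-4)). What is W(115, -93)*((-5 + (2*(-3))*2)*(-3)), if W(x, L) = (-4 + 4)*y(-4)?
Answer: 0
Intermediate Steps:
y(U) = 1/(3*U) (y(U) = -1/(U - 4*U) = -1/((-3*U)) = -(-1)/(3*U) = 1/(3*U))
W(x, L) = 0 (W(x, L) = (-4 + 4)*((1/3)/(-4)) = 0*((1/3)*(-1/4)) = 0*(-1/12) = 0)
W(115, -93)*((-5 + (2*(-3))*2)*(-3)) = 0*((-5 + (2*(-3))*2)*(-3)) = 0*((-5 - 6*2)*(-3)) = 0*((-5 - 12)*(-3)) = 0*(-17*(-3)) = 0*51 = 0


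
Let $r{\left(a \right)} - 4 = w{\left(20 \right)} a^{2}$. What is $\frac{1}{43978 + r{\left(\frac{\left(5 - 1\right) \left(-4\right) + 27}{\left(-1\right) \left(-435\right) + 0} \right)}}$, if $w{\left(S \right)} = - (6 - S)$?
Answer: $\frac{189225}{8322495644} \approx 2.2737 \cdot 10^{-5}$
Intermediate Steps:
$w{\left(S \right)} = -6 + S$
$r{\left(a \right)} = 4 + 14 a^{2}$ ($r{\left(a \right)} = 4 + \left(-6 + 20\right) a^{2} = 4 + 14 a^{2}$)
$\frac{1}{43978 + r{\left(\frac{\left(5 - 1\right) \left(-4\right) + 27}{\left(-1\right) \left(-435\right) + 0} \right)}} = \frac{1}{43978 + \left(4 + 14 \left(\frac{\left(5 - 1\right) \left(-4\right) + 27}{\left(-1\right) \left(-435\right) + 0}\right)^{2}\right)} = \frac{1}{43978 + \left(4 + 14 \left(\frac{4 \left(-4\right) + 27}{435 + 0}\right)^{2}\right)} = \frac{1}{43978 + \left(4 + 14 \left(\frac{-16 + 27}{435}\right)^{2}\right)} = \frac{1}{43978 + \left(4 + 14 \left(11 \cdot \frac{1}{435}\right)^{2}\right)} = \frac{1}{43978 + \left(4 + 14 \left(\frac{11}{435}\right)^{2}\right)} = \frac{1}{43978 + \left(4 + 14 \cdot \frac{121}{189225}\right)} = \frac{1}{43978 + \left(4 + \frac{1694}{189225}\right)} = \frac{1}{43978 + \frac{758594}{189225}} = \frac{1}{\frac{8322495644}{189225}} = \frac{189225}{8322495644}$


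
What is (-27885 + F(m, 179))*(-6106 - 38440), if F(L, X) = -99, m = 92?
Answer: 1246575264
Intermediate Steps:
(-27885 + F(m, 179))*(-6106 - 38440) = (-27885 - 99)*(-6106 - 38440) = -27984*(-44546) = 1246575264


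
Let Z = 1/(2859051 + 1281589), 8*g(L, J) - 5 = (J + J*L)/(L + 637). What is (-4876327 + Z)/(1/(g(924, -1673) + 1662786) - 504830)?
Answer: 7486335954084417392457/775035591275179246880 ≈ 9.6593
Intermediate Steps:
g(L, J) = 5/8 + (J + J*L)/(8*(637 + L)) (g(L, J) = 5/8 + ((J + J*L)/(L + 637))/8 = 5/8 + ((J + J*L)/(637 + L))/8 = 5/8 + (J + J*L)/(8*(637 + L)))
Z = 1/4140640 ≈ 2.4151e-7
(-4876327 + Z)/(1/(g(924, -1673) + 1662786) - 504830) = (-4876327 + 1/4140640)/(1/((3185 - 1673 + 5*924 - 1673*924)/(8*(637 + 924)) + 1662786) - 504830) = -20191114629279/(4140640*(1/((⅛)*(3185 - 1673 + 4620 - 1545852)/1561 + 1662786) - 504830)) = -20191114629279/(4140640*(1/((⅛)*(1/1561)*(-1539720) + 1662786) - 504830)) = -20191114629279/(4140640*(1/(-27495/223 + 1662786) - 504830)) = -20191114629279/(4140640*(1/(370773783/223) - 504830)) = -20191114629279/(4140640*(223/370773783 - 504830)) = -20191114629279/(4140640*(-187177728871667/370773783)) = -20191114629279/4140640*(-370773783/187177728871667) = 7486335954084417392457/775035591275179246880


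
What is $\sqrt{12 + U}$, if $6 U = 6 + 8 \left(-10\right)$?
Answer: $\frac{i \sqrt{3}}{3} \approx 0.57735 i$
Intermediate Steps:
$U = - \frac{37}{3}$ ($U = \frac{6 + 8 \left(-10\right)}{6} = \frac{6 - 80}{6} = \frac{1}{6} \left(-74\right) = - \frac{37}{3} \approx -12.333$)
$\sqrt{12 + U} = \sqrt{12 - \frac{37}{3}} = \sqrt{- \frac{1}{3}} = \frac{i \sqrt{3}}{3}$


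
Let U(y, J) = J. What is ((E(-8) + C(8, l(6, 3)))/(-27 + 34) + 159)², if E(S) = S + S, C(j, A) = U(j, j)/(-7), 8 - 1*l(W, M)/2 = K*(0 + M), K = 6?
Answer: 58844241/2401 ≈ 24508.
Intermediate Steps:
l(W, M) = 16 - 12*M (l(W, M) = 16 - 12*(0 + M) = 16 - 12*M)
C(j, A) = -j/7 (C(j, A) = j/(-7) = j*(-⅐) = -j/7)
E(S) = 2*S
((E(-8) + C(8, l(6, 3)))/(-27 + 34) + 159)² = ((2*(-8) - ⅐*8)/(-27 + 34) + 159)² = ((-16 - 8/7)/7 + 159)² = (-120/7*⅐ + 159)² = (-120/49 + 159)² = (7671/49)² = 58844241/2401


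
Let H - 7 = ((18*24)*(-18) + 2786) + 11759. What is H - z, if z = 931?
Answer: 5845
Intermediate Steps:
H = 6776 (H = 7 + (((18*24)*(-18) + 2786) + 11759) = 7 + ((432*(-18) + 2786) + 11759) = 7 + ((-7776 + 2786) + 11759) = 7 + (-4990 + 11759) = 7 + 6769 = 6776)
H - z = 6776 - 1*931 = 6776 - 931 = 5845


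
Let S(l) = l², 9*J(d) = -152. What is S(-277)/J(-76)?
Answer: -690561/152 ≈ -4543.2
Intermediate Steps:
J(d) = -152/9 (J(d) = (⅑)*(-152) = -152/9)
S(-277)/J(-76) = (-277)²/(-152/9) = 76729*(-9/152) = -690561/152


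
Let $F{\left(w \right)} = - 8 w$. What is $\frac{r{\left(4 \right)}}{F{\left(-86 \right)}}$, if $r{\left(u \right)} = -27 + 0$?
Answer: $- \frac{27}{688} \approx -0.039244$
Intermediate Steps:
$r{\left(u \right)} = -27$
$\frac{r{\left(4 \right)}}{F{\left(-86 \right)}} = - \frac{27}{\left(-8\right) \left(-86\right)} = - \frac{27}{688}$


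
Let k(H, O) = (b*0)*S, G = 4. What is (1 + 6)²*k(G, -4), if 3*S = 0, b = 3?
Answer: 0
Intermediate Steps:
S = 0 (S = (⅓)*0 = 0)
k(H, O) = 0 (k(H, O) = (3*0)*0 = 0*0 = 0)
(1 + 6)²*k(G, -4) = (1 + 6)²*0 = 7²*0 = 49*0 = 0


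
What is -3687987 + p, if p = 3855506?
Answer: 167519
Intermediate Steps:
-3687987 + p = -3687987 + 3855506 = 167519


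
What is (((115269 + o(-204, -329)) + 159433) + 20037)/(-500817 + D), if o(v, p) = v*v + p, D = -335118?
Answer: -336026/835935 ≈ -0.40198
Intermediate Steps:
o(v, p) = p + v**2 (o(v, p) = v**2 + p = p + v**2)
(((115269 + o(-204, -329)) + 159433) + 20037)/(-500817 + D) = (((115269 + (-329 + (-204)**2)) + 159433) + 20037)/(-500817 - 335118) = (((115269 + (-329 + 41616)) + 159433) + 20037)/(-835935) = (((115269 + 41287) + 159433) + 20037)*(-1/835935) = ((156556 + 159433) + 20037)*(-1/835935) = (315989 + 20037)*(-1/835935) = 336026*(-1/835935) = -336026/835935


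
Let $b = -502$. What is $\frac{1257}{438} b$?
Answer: $- \frac{105169}{73} \approx -1440.7$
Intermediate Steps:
$\frac{1257}{438} b = \frac{1257}{438} \left(-502\right) = 1257 \cdot \frac{1}{438} \left(-502\right) = \frac{419}{146} \left(-502\right) = - \frac{105169}{73}$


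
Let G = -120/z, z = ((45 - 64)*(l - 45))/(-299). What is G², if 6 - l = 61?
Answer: 3218436/9025 ≈ 356.61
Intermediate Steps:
l = -55 (l = 6 - 1*61 = 6 - 61 = -55)
z = -1900/299 (z = ((45 - 64)*(-55 - 45))/(-299) = -19*(-100)*(-1/299) = 1900*(-1/299) = -1900/299 ≈ -6.3545)
G = 1794/95 (G = -120/(-1900/299) = -120*(-299/1900) = 1794/95 ≈ 18.884)
G² = (1794/95)² = 3218436/9025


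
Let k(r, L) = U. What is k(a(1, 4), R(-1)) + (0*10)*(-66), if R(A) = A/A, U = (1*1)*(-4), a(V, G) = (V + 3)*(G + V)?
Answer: -4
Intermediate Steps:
a(V, G) = (3 + V)*(G + V)
U = -4 (U = 1*(-4) = -4)
R(A) = 1
k(r, L) = -4
k(a(1, 4), R(-1)) + (0*10)*(-66) = -4 + (0*10)*(-66) = -4 + 0*(-66) = -4 + 0 = -4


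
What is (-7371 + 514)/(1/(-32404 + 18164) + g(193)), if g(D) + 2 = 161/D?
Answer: 18845230240/3204193 ≈ 5881.4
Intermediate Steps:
g(D) = -2 + 161/D
(-7371 + 514)/(1/(-32404 + 18164) + g(193)) = (-7371 + 514)/(1/(-32404 + 18164) + (-2 + 161/193)) = -6857/(1/(-14240) + (-2 + 161*(1/193))) = -6857/(-1/14240 + (-2 + 161/193)) = -6857/(-1/14240 - 225/193) = -6857/(-3204193/2748320) = -6857*(-2748320/3204193) = 18845230240/3204193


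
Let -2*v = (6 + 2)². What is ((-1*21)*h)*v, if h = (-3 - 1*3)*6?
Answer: -24192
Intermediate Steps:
h = -36 (h = (-3 - 3)*6 = -6*6 = -36)
v = -32 (v = -(6 + 2)²/2 = -½*8² = -½*64 = -32)
((-1*21)*h)*v = (-1*21*(-36))*(-32) = -21*(-36)*(-32) = 756*(-32) = -24192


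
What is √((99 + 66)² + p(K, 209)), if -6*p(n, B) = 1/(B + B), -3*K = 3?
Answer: √42811747473/1254 ≈ 165.00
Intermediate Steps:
K = -1 (K = -⅓*3 = -1)
p(n, B) = -1/(12*B) (p(n, B) = -1/(6*(B + B)) = -1/(2*B)/6 = -1/(12*B))
√((99 + 66)² + p(K, 209)) = √((99 + 66)² - 1/12/209) = √(165² - 1/12*1/209) = √(27225 - 1/2508) = √(68280299/2508) = √42811747473/1254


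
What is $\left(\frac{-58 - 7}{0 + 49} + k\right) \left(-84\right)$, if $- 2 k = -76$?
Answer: $- \frac{21564}{7} \approx -3080.6$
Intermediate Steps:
$k = 38$ ($k = \left(- \frac{1}{2}\right) \left(-76\right) = 38$)
$\left(\frac{-58 - 7}{0 + 49} + k\right) \left(-84\right) = \left(\frac{-58 - 7}{0 + 49} + 38\right) \left(-84\right) = \left(- \frac{65}{49} + 38\right) \left(-84\right) = \frac{1797}{49} \left(-84\right) = - \frac{21564}{7}$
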